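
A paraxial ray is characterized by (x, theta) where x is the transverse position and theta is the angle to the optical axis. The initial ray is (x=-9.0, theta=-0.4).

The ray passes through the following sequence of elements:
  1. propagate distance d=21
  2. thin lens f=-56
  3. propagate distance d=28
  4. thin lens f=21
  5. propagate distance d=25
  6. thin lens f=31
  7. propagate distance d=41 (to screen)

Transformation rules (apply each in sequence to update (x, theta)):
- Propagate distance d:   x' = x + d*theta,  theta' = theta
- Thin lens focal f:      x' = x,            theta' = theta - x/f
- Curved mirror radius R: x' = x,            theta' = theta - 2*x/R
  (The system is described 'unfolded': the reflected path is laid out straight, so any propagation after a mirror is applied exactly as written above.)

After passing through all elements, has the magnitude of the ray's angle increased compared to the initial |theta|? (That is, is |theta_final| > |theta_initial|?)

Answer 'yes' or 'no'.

Answer: yes

Derivation:
Initial: x=-9.0000 theta=-0.4000
After 1 (propagate distance d=21): x=-17.4000 theta=-0.4000
After 2 (thin lens f=-56): x=-17.4000 theta=-199/280 (≈-0.7107)
After 3 (propagate distance d=28): x=-37.3000 theta=-199/280 (≈-0.7107)
After 4 (thin lens f=21): x=-37.3000 theta=179/168 (≈1.0655)
After 5 (propagate distance d=25): x=-8957/840 (≈-10.6631) theta=179/168 (≈1.0655)
After 6 (thin lens f=31): x=-8957/840 (≈-10.6631) theta=6117/4340 (≈1.4094)
After 7 (propagate distance d=41 (to screen)): x=245423/5208 (≈47.1242) theta=6117/4340 (≈1.4094)
|theta_initial|=0.4000 |theta_final|=6117/4340 (≈1.4094) -> increased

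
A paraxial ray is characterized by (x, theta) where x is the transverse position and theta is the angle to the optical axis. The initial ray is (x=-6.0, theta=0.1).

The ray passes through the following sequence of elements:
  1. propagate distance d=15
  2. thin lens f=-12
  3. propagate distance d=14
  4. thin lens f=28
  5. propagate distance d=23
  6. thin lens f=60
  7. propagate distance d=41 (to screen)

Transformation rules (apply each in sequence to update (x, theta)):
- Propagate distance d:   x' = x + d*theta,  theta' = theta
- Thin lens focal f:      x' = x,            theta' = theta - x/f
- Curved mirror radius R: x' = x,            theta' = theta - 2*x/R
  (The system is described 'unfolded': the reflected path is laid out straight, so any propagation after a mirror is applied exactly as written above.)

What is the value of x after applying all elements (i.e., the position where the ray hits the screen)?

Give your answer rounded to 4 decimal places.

Answer: -1.5233

Derivation:
Initial: x=-6.0000 theta=0.1000
After 1 (propagate distance d=15): x=-4.5000 theta=0.1000
After 2 (thin lens f=-12): x=-4.5000 theta=-0.2750
After 3 (propagate distance d=14): x=-8.3500 theta=-0.2750
After 4 (thin lens f=28): x=-8.3500 theta=13/560 (≈0.0232)
After 5 (propagate distance d=23): x=-4377/560 (≈-7.8161) theta=13/560 (≈0.0232)
After 6 (thin lens f=60): x=-4377/560 (≈-7.8161) theta=1719/11200 (≈0.1535)
After 7 (propagate distance d=41 (to screen)): x=-17061/11200 (≈-1.5233) theta=1719/11200 (≈0.1535)
Rounded to 4 decimal places: x = -1.5233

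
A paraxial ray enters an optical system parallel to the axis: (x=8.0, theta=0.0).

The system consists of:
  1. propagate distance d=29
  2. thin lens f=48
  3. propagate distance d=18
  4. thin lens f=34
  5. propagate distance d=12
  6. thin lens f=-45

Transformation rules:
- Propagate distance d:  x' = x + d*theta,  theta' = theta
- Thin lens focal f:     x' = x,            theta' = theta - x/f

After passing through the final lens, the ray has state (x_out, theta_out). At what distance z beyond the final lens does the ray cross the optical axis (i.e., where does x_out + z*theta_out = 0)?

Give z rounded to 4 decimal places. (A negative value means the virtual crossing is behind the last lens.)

Initial: x=8.0000 theta=0.0000
After 1 (propagate distance d=29): x=8.0000 theta=0.0000
After 2 (thin lens f=48): x=8.0000 theta=-1/6 (≈-0.1667)
After 3 (propagate distance d=18): x=5.0000 theta=-1/6 (≈-0.1667)
After 4 (thin lens f=34): x=5.0000 theta=-16/51 (≈-0.3137)
After 5 (propagate distance d=12): x=21/17 (≈1.2353) theta=-16/51 (≈-0.3137)
After 6 (thin lens f=-45): x=21/17 (≈1.2353) theta=-73/255 (≈-0.2863)
z_focus = -x_out/theta_out = -(21/17)/(-73/255) = 315/73 ≈ 4.3151
Rounded to 4 decimal places: z = 4.3151

Answer: 4.3151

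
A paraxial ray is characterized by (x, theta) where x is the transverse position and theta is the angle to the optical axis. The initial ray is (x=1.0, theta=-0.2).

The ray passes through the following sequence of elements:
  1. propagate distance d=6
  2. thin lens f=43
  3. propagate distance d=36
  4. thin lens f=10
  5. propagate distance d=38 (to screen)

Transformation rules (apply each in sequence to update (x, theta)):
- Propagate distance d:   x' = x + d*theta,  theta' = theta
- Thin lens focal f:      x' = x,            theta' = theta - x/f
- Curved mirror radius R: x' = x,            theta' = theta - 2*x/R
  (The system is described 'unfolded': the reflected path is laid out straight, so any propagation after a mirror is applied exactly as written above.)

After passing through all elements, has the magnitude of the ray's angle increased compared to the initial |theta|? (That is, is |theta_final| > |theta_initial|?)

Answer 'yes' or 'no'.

Answer: yes

Derivation:
Initial: x=1.0000 theta=-0.2000
After 1 (propagate distance d=6): x=-0.2000 theta=-0.2000
After 2 (thin lens f=43): x=-0.2000 theta=-42/215 (≈-0.1953)
After 3 (propagate distance d=36): x=-311/43 (≈-7.2326) theta=-42/215 (≈-0.1953)
After 4 (thin lens f=10): x=-311/43 (≈-7.2326) theta=227/430 (≈0.5279)
After 5 (propagate distance d=38 (to screen)): x=2758/215 (≈12.8279) theta=227/430 (≈0.5279)
|theta_initial|=0.2000 |theta_final|=227/430 (≈0.5279) -> increased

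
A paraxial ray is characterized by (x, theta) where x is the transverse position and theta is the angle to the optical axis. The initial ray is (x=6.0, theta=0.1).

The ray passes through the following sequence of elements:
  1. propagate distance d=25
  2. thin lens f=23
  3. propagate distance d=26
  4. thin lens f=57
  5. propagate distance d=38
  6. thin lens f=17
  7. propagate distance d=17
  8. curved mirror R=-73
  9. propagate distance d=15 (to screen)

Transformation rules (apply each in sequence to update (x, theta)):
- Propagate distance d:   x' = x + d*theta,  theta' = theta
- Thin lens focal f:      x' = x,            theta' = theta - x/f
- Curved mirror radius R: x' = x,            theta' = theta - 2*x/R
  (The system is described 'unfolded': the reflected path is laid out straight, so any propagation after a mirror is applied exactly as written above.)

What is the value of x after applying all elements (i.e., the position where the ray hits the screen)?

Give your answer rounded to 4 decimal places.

Answer: -2.9296

Derivation:
Initial: x=6.0000 theta=0.1000
After 1 (propagate distance d=25): x=8.5000 theta=0.1000
After 2 (thin lens f=23): x=8.5000 theta=-31/115 (≈-0.2696)
After 3 (propagate distance d=26): x=343/230 (≈1.4913) theta=-31/115 (≈-0.2696)
After 4 (thin lens f=57): x=343/230 (≈1.4913) theta=-3877/13110 (≈-0.2957)
After 5 (propagate distance d=38): x=-1345/138 (≈-9.7464) theta=-3877/13110 (≈-0.2957)
After 6 (thin lens f=17): x=-1345/138 (≈-9.7464) theta=10311/37145 (≈0.2776)
After 7 (propagate distance d=17): x=-65909/13110 (≈-5.0274) theta=10311/37145 (≈0.2776)
After 8 (curved mirror R=-73): x=-65909/13110 (≈-5.0274) theta=1137656/8134755 (≈0.1399)
After 9 (propagate distance d=15 (to screen)): x=-47663389/16269510 (≈-2.9296) theta=1137656/8134755 (≈0.1399)
Rounded to 4 decimal places: x = -2.9296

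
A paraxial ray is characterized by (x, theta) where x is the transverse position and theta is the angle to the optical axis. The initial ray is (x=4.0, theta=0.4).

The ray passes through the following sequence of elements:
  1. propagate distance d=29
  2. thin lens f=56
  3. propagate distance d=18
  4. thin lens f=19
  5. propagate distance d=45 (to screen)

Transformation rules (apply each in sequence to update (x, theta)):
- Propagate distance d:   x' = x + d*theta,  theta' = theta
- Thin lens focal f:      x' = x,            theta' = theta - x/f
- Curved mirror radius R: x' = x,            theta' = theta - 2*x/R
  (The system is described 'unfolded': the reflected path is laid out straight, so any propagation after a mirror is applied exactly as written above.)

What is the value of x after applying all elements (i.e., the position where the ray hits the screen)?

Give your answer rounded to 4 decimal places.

Initial: x=4.0000 theta=0.4000
After 1 (propagate distance d=29): x=15.6000 theta=0.4000
After 2 (thin lens f=56): x=15.6000 theta=17/140 (≈0.1214)
After 3 (propagate distance d=18): x=249/14 (≈17.7857) theta=17/140 (≈0.1214)
After 4 (thin lens f=19): x=249/14 (≈17.7857) theta=-2167/2660 (≈-0.8147)
After 5 (propagate distance d=45 (to screen)): x=-10041/532 (≈-18.8741) theta=-2167/2660 (≈-0.8147)
Rounded to 4 decimal places: x = -18.8741

Answer: -18.8741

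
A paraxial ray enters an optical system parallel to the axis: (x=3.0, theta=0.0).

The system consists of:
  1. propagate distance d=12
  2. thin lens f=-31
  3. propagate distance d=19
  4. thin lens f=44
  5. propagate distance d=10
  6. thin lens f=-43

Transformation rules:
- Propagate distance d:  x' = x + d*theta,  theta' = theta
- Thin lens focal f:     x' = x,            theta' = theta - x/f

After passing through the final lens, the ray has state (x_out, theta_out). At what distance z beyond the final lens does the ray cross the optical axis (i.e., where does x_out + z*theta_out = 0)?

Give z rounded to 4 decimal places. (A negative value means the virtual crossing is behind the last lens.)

Answer: -48.8948

Derivation:
Initial: x=3.0000 theta=0.0000
After 1 (propagate distance d=12): x=3.0000 theta=0.0000
After 2 (thin lens f=-31): x=3.0000 theta=3/31 (≈0.0968)
After 3 (propagate distance d=19): x=150/31 (≈4.8387) theta=3/31 (≈0.0968)
After 4 (thin lens f=44): x=150/31 (≈4.8387) theta=-9/682 (≈-0.0132)
After 5 (propagate distance d=10): x=1605/341 (≈4.7067) theta=-9/682 (≈-0.0132)
After 6 (thin lens f=-43): x=1605/341 (≈4.7067) theta=2823/29326 (≈0.0963)
z_focus = -x_out/theta_out = -(1605/341)/(2823/29326) = -46010/941 ≈ -48.8948
Rounded to 4 decimal places: z = -48.8948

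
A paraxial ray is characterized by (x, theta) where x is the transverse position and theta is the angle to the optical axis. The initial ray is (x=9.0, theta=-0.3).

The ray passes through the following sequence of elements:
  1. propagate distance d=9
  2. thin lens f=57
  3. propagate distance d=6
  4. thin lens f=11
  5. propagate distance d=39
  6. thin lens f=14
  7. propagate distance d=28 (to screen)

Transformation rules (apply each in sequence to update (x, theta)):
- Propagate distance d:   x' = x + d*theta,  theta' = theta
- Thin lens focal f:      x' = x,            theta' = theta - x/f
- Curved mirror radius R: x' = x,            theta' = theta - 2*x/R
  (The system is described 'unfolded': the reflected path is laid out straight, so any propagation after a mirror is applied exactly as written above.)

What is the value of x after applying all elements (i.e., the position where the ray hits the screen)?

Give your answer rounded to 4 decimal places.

Answer: 4.5158

Derivation:
Initial: x=9.0000 theta=-0.3000
After 1 (propagate distance d=9): x=6.3000 theta=-0.3000
After 2 (thin lens f=57): x=6.3000 theta=-39/95 (≈-0.4105)
After 3 (propagate distance d=6): x=729/190 (≈3.8368) theta=-39/95 (≈-0.4105)
After 4 (thin lens f=11): x=729/190 (≈3.8368) theta=-1587/2090 (≈-0.7593)
After 5 (propagate distance d=39): x=-26937/1045 (≈-25.7770) theta=-1587/2090 (≈-0.7593)
After 6 (thin lens f=14): x=-26937/1045 (≈-25.7770) theta=7914/7315 (≈1.0819)
After 7 (propagate distance d=28 (to screen)): x=429/95 (≈4.5158) theta=7914/7315 (≈1.0819)
Rounded to 4 decimal places: x = 4.5158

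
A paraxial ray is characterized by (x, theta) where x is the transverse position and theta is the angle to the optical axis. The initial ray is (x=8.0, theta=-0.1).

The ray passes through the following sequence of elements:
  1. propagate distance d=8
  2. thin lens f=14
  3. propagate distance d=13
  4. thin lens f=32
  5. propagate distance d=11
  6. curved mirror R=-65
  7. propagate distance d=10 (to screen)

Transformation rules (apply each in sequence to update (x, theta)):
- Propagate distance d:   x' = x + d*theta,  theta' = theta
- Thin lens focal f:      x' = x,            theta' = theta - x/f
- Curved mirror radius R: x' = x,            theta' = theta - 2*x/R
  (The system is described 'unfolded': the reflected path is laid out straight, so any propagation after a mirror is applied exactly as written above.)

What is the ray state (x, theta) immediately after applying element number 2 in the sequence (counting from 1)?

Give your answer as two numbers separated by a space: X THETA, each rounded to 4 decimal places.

Answer: 7.2000 -0.6143

Derivation:
Initial: x=8.0000 theta=-0.1000
After 1 (propagate distance d=8): x=7.2000 theta=-0.1000
After 2 (thin lens f=14): x=7.2000 theta=-43/70 (≈-0.6143)
Rounded to 4 decimal places: x = 7.2000, theta = -0.6143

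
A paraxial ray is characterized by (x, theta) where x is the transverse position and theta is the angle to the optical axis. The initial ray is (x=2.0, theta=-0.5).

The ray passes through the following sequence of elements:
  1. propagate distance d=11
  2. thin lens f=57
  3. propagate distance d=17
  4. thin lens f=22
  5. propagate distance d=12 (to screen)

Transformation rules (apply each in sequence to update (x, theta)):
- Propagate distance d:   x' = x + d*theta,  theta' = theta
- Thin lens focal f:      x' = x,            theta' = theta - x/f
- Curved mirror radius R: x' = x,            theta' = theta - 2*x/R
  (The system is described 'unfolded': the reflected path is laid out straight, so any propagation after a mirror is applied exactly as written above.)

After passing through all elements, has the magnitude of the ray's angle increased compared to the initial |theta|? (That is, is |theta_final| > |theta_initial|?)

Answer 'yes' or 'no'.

Answer: no

Derivation:
Initial: x=2.0000 theta=-0.5000
After 1 (propagate distance d=11): x=-3.5000 theta=-0.5000
After 2 (thin lens f=57): x=-3.5000 theta=-25/57 (≈-0.4386)
After 3 (propagate distance d=17): x=-1249/114 (≈-10.9561) theta=-25/57 (≈-0.4386)
After 4 (thin lens f=22): x=-1249/114 (≈-10.9561) theta=149/2508 (≈0.0594)
After 5 (propagate distance d=12 (to screen)): x=-12845/1254 (≈-10.2432) theta=149/2508 (≈0.0594)
|theta_initial|=0.5000 |theta_final|=149/2508 (≈0.0594) -> not increased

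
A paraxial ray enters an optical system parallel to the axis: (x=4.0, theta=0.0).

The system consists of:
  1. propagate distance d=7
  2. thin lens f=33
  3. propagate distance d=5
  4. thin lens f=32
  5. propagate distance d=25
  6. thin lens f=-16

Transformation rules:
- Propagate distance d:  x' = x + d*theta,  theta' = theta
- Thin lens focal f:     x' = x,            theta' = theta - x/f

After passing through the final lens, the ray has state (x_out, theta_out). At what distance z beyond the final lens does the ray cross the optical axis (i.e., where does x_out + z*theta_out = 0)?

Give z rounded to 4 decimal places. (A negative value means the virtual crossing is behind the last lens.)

Answer: -6.1790

Derivation:
Initial: x=4.0000 theta=0.0000
After 1 (propagate distance d=7): x=4.0000 theta=0.0000
After 2 (thin lens f=33): x=4.0000 theta=-4/33 (≈-0.1212)
After 3 (propagate distance d=5): x=112/33 (≈3.3939) theta=-4/33 (≈-0.1212)
After 4 (thin lens f=32): x=112/33 (≈3.3939) theta=-5/22 (≈-0.2273)
After 5 (propagate distance d=25): x=-151/66 (≈-2.2879) theta=-5/22 (≈-0.2273)
After 6 (thin lens f=-16): x=-151/66 (≈-2.2879) theta=-391/1056 (≈-0.3703)
z_focus = -x_out/theta_out = -(-151/66)/(-391/1056) = -2416/391 ≈ -6.1790
Rounded to 4 decimal places: z = -6.1790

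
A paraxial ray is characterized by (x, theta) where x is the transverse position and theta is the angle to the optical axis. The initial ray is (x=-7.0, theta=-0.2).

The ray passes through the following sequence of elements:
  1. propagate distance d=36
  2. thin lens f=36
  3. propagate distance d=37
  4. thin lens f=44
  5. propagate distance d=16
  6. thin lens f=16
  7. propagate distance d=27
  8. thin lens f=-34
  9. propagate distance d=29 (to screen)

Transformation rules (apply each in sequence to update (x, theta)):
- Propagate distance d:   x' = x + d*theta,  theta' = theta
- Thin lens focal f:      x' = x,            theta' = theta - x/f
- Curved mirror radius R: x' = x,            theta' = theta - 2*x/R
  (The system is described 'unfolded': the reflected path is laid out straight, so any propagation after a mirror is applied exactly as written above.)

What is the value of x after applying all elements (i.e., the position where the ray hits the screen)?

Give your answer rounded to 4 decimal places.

Initial: x=-7.0000 theta=-0.2000
After 1 (propagate distance d=36): x=-14.2000 theta=-0.2000
After 2 (thin lens f=36): x=-14.2000 theta=7/36 (≈0.1944)
After 3 (propagate distance d=37): x=-1261/180 (≈-7.0056) theta=7/36 (≈0.1944)
After 4 (thin lens f=44): x=-1261/180 (≈-7.0056) theta=2801/7920 (≈0.3537)
After 5 (propagate distance d=16): x=-889/660 (≈-1.3470) theta=2801/7920 (≈0.3537)
After 6 (thin lens f=16): x=-889/660 (≈-1.3470) theta=1261/2880 (≈0.4378)
After 7 (propagate distance d=27): x=22123/2112 (≈10.4749) theta=1261/2880 (≈0.4378)
After 8 (thin lens f=-34): x=22123/2112 (≈10.4749) theta=803459/1077120 (≈0.7459)
After 9 (propagate distance d=29 (to screen)): x=34583041/1077120 (≈32.1070) theta=803459/1077120 (≈0.7459)
Rounded to 4 decimal places: x = 32.1070

Answer: 32.1070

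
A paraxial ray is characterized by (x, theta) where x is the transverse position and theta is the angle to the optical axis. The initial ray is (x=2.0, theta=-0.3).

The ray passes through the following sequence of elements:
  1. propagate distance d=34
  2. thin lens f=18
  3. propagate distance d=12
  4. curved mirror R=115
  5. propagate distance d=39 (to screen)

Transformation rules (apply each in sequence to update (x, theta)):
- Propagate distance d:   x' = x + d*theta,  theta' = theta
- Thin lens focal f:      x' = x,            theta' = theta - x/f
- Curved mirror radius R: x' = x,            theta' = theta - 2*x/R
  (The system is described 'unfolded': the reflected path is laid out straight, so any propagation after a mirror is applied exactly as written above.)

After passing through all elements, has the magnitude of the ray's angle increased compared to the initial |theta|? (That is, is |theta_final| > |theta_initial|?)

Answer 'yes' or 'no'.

Answer: no

Derivation:
Initial: x=2.0000 theta=-0.3000
After 1 (propagate distance d=34): x=-8.2000 theta=-0.3000
After 2 (thin lens f=18): x=-8.2000 theta=7/45 (≈0.1556)
After 3 (propagate distance d=12): x=-19/3 (≈-6.3333) theta=7/45 (≈0.1556)
After 4 (curved mirror R=115): x=-19/3 (≈-6.3333) theta=55/207 (≈0.2657)
After 5 (propagate distance d=39 (to screen)): x=278/69 (≈4.0290) theta=55/207 (≈0.2657)
|theta_initial|=0.3000 |theta_final|=55/207 (≈0.2657) -> not increased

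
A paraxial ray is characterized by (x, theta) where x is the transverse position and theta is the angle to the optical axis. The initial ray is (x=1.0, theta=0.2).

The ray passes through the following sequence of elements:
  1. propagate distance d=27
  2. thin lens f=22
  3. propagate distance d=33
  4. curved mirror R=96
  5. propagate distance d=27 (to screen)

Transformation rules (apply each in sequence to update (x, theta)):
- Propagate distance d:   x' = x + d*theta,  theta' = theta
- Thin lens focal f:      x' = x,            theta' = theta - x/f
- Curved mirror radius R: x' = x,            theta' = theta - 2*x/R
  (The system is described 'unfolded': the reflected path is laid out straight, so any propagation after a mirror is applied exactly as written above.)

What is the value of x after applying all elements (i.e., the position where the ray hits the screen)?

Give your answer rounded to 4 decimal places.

Answer: -0.9670

Derivation:
Initial: x=1.0000 theta=0.2000
After 1 (propagate distance d=27): x=6.4000 theta=0.2000
After 2 (thin lens f=22): x=6.4000 theta=-1/11 (≈-0.0909)
After 3 (propagate distance d=33): x=3.4000 theta=-1/11 (≈-0.0909)
After 4 (curved mirror R=96): x=3.4000 theta=-427/2640 (≈-0.1617)
After 5 (propagate distance d=27 (to screen)): x=-851/880 (≈-0.9670) theta=-427/2640 (≈-0.1617)
Rounded to 4 decimal places: x = -0.9670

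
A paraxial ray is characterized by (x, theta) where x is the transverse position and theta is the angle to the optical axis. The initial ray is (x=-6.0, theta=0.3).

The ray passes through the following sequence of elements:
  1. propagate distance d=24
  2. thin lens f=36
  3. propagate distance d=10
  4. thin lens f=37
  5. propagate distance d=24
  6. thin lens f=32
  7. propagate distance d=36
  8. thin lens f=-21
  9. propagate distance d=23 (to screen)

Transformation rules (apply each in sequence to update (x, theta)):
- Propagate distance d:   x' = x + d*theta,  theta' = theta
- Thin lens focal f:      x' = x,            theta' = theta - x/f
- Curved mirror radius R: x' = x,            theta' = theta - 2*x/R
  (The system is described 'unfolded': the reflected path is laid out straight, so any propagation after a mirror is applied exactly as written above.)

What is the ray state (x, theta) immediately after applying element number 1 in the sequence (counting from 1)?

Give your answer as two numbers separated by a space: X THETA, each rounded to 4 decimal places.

Answer: 1.2000 0.3000

Derivation:
Initial: x=-6.0000 theta=0.3000
After 1 (propagate distance d=24): x=1.2000 theta=0.3000
Rounded to 4 decimal places: x = 1.2000, theta = 0.3000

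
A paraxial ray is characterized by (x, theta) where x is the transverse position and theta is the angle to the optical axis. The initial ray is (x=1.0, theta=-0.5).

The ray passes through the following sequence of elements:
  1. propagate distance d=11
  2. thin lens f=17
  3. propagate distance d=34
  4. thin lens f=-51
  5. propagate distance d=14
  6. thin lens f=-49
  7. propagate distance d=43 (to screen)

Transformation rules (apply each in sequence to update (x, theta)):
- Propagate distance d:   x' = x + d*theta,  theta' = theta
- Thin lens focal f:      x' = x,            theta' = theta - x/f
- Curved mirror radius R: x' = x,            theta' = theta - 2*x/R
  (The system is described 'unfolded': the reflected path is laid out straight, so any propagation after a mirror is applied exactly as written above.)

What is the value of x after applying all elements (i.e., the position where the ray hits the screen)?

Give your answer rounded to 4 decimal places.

Answer: -56.7537

Derivation:
Initial: x=1.0000 theta=-0.5000
After 1 (propagate distance d=11): x=-4.5000 theta=-0.5000
After 2 (thin lens f=17): x=-4.5000 theta=-4/17 (≈-0.2353)
After 3 (propagate distance d=34): x=-12.5000 theta=-4/17 (≈-0.2353)
After 4 (thin lens f=-51): x=-12.5000 theta=-49/102 (≈-0.4804)
After 5 (propagate distance d=14): x=-1961/102 (≈-19.2255) theta=-49/102 (≈-0.4804)
After 6 (thin lens f=-49): x=-1961/102 (≈-19.2255) theta=-727/833 (≈-0.8727)
After 7 (propagate distance d=43 (to screen)): x=-283655/4998 (≈-56.7537) theta=-727/833 (≈-0.8727)
Rounded to 4 decimal places: x = -56.7537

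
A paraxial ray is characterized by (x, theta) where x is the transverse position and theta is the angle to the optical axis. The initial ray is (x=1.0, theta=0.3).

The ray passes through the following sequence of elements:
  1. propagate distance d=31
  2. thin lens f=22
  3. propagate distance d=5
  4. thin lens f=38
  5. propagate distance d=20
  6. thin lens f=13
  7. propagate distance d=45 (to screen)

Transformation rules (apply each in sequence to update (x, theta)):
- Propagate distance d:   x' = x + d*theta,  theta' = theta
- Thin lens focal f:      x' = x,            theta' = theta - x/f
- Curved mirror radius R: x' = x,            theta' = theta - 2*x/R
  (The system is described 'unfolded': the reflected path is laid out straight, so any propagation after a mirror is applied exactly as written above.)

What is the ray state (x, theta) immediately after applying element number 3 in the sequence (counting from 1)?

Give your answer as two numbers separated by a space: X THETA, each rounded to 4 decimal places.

Answer: 9.4591 -0.1682

Derivation:
Initial: x=1.0000 theta=0.3000
After 1 (propagate distance d=31): x=10.3000 theta=0.3000
After 2 (thin lens f=22): x=10.3000 theta=-37/220 (≈-0.1682)
After 3 (propagate distance d=5): x=2081/220 (≈9.4591) theta=-37/220 (≈-0.1682)
Rounded to 4 decimal places: x = 9.4591, theta = -0.1682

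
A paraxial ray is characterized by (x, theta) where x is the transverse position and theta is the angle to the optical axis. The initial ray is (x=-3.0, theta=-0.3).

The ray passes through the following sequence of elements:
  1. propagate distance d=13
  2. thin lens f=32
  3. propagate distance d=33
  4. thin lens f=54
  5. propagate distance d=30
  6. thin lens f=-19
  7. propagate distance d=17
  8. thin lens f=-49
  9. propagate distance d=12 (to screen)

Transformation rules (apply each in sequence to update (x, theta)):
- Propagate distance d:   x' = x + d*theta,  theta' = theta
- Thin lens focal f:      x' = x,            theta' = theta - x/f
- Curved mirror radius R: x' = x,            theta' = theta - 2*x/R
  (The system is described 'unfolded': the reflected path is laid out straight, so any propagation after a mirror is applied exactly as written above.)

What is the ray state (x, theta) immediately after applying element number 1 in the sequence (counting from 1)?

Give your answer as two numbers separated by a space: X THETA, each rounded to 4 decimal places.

Answer: -6.9000 -0.3000

Derivation:
Initial: x=-3.0000 theta=-0.3000
After 1 (propagate distance d=13): x=-6.9000 theta=-0.3000
Rounded to 4 decimal places: x = -6.9000, theta = -0.3000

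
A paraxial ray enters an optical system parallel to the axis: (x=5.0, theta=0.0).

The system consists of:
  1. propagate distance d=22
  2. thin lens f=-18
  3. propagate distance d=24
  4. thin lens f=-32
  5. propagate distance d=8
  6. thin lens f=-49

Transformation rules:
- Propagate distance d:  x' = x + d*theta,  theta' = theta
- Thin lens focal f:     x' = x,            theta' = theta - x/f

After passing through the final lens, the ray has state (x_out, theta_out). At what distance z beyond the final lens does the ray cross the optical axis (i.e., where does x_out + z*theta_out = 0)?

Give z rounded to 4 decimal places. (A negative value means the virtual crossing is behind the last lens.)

Answer: -17.0557

Derivation:
Initial: x=5.0000 theta=0.0000
After 1 (propagate distance d=22): x=5.0000 theta=0.0000
After 2 (thin lens f=-18): x=5.0000 theta=5/18 (≈0.2778)
After 3 (propagate distance d=24): x=35/3 (≈11.6667) theta=5/18 (≈0.2778)
After 4 (thin lens f=-32): x=35/3 (≈11.6667) theta=185/288 (≈0.6424)
After 5 (propagate distance d=8): x=605/36 (≈16.8056) theta=185/288 (≈0.6424)
After 6 (thin lens f=-49): x=605/36 (≈16.8056) theta=1545/1568 (≈0.9853)
z_focus = -x_out/theta_out = -(605/36)/(1545/1568) = -47432/2781 ≈ -17.0557
Rounded to 4 decimal places: z = -17.0557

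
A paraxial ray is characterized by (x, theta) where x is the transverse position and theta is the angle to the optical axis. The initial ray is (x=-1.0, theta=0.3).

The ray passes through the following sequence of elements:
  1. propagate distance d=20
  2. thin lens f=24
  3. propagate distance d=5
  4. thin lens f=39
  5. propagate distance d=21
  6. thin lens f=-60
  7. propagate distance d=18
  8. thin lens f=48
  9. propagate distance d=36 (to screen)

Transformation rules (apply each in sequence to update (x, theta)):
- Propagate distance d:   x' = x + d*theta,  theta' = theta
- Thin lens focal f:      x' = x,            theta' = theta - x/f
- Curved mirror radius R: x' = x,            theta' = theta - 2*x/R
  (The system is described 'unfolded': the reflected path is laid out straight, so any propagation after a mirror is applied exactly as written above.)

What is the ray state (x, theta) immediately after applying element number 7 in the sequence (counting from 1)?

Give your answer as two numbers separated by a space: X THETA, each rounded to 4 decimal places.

Initial: x=-1.0000 theta=0.3000
After 1 (propagate distance d=20): x=5.0000 theta=0.3000
After 2 (thin lens f=24): x=5.0000 theta=11/120 (≈0.0917)
After 3 (propagate distance d=5): x=131/24 (≈5.4583) theta=11/120 (≈0.0917)
After 4 (thin lens f=39): x=131/24 (≈5.4583) theta=-113/2340 (≈-0.0483)
After 5 (propagate distance d=21): x=2311/520 (≈4.4442) theta=-113/2340 (≈-0.0483)
After 6 (thin lens f=-60): x=2311/520 (≈4.4442) theta=2413/93600 (≈0.0258)
After 7 (propagate distance d=18): x=25523/5200 (≈4.9083) theta=2413/93600 (≈0.0258)
Rounded to 4 decimal places: x = 4.9083, theta = 0.0258

Answer: 4.9083 0.0258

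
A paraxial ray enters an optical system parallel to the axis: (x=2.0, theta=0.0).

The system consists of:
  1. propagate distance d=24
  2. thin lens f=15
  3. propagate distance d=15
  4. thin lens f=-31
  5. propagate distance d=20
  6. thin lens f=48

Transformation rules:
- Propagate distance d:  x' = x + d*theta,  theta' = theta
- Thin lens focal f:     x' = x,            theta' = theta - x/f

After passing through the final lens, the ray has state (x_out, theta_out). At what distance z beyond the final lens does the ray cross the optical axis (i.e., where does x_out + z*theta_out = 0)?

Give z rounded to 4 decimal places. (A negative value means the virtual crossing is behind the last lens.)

Answer: -34.2857

Derivation:
Initial: x=2.0000 theta=0.0000
After 1 (propagate distance d=24): x=2.0000 theta=0.0000
After 2 (thin lens f=15): x=2.0000 theta=-2/15 (≈-0.1333)
After 3 (propagate distance d=15): x=0.0000 theta=-2/15 (≈-0.1333)
After 4 (thin lens f=-31): x=0.0000 theta=-2/15 (≈-0.1333)
After 5 (propagate distance d=20): x=-8/3 (≈-2.6667) theta=-2/15 (≈-0.1333)
After 6 (thin lens f=48): x=-8/3 (≈-2.6667) theta=-7/90 (≈-0.0778)
z_focus = -x_out/theta_out = -(-8/3)/(-7/90) = -240/7 ≈ -34.2857
Rounded to 4 decimal places: z = -34.2857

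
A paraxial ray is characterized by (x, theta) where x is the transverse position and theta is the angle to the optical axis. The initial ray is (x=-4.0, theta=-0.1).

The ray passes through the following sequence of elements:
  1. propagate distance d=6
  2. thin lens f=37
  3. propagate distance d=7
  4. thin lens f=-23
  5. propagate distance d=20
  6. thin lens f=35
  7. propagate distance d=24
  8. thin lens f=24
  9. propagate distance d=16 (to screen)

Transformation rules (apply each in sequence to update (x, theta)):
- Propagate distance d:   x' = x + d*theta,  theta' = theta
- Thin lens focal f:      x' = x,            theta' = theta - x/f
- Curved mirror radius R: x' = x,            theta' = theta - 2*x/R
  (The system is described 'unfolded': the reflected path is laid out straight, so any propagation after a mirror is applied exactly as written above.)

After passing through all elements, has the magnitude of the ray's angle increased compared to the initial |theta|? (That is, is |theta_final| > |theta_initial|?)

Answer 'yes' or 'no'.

Initial: x=-4.0000 theta=-0.1000
After 1 (propagate distance d=6): x=-4.6000 theta=-0.1000
After 2 (thin lens f=37): x=-4.6000 theta=9/370 (≈0.0243)
After 3 (propagate distance d=7): x=-1639/370 (≈-4.4297) theta=9/370 (≈0.0243)
After 4 (thin lens f=-23): x=-1639/370 (≈-4.4297) theta=-716/4255 (≈-0.1683)
After 5 (propagate distance d=20): x=-66337/8510 (≈-7.7952) theta=-716/4255 (≈-0.1683)
After 6 (thin lens f=35): x=-66337/8510 (≈-7.7952) theta=16217/297850 (≈0.0544)
After 7 (propagate distance d=24): x=-1932587/297850 (≈-6.4885) theta=16217/297850 (≈0.0544)
After 8 (thin lens f=24): x=-1932587/297850 (≈-6.4885) theta=66337/204240 (≈0.3248)
After 9 (propagate distance d=16 (to screen)): x=-1154171/893550 (≈-1.2917) theta=66337/204240 (≈0.3248)
|theta_initial|=0.1000 |theta_final|=66337/204240 (≈0.3248) -> increased

Answer: yes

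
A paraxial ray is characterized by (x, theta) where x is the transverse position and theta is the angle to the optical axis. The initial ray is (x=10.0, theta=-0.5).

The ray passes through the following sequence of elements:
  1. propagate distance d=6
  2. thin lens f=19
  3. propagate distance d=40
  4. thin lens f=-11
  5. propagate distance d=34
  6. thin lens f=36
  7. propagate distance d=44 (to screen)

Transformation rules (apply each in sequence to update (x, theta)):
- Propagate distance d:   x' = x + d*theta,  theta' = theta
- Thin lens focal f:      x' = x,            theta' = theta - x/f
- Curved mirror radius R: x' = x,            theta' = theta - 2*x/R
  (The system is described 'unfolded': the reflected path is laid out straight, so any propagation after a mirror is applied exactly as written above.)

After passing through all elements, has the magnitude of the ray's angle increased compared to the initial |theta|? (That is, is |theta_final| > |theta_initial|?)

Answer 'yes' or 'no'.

Answer: yes

Derivation:
Initial: x=10.0000 theta=-0.5000
After 1 (propagate distance d=6): x=7.0000 theta=-0.5000
After 2 (thin lens f=19): x=7.0000 theta=-33/38 (≈-0.8684)
After 3 (propagate distance d=40): x=-527/19 (≈-27.7368) theta=-33/38 (≈-0.8684)
After 4 (thin lens f=-11): x=-527/19 (≈-27.7368) theta=-1417/418 (≈-3.3900)
After 5 (propagate distance d=34): x=-29886/209 (≈-142.9952) theta=-1417/418 (≈-3.3900)
After 6 (thin lens f=36): x=-29886/209 (≈-142.9952) theta=365/627 (≈0.5821)
After 7 (propagate distance d=44 (to screen)): x=-73598/627 (≈-117.3812) theta=365/627 (≈0.5821)
|theta_initial|=0.5000 |theta_final|=365/627 (≈0.5821) -> increased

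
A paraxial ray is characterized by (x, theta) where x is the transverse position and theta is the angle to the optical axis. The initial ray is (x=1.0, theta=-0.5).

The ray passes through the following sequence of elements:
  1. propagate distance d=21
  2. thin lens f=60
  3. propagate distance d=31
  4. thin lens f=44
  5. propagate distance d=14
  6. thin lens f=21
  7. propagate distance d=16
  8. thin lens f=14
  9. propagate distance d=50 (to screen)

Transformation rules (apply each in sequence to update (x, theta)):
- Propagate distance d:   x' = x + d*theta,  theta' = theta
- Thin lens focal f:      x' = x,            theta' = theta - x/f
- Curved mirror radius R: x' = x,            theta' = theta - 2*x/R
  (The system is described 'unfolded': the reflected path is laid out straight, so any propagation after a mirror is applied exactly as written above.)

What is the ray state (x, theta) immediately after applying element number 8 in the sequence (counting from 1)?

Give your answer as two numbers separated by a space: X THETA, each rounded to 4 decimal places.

Initial: x=1.0000 theta=-0.5000
After 1 (propagate distance d=21): x=-9.5000 theta=-0.5000
After 2 (thin lens f=60): x=-9.5000 theta=-41/120 (≈-0.3417)
After 3 (propagate distance d=31): x=-2411/120 (≈-20.0917) theta=-41/120 (≈-0.3417)
After 4 (thin lens f=44): x=-2411/120 (≈-20.0917) theta=607/5280 (≈0.1150)
After 5 (propagate distance d=14): x=-48793/2640 (≈-18.4822) theta=607/5280 (≈0.1150)
After 6 (thin lens f=21): x=-48793/2640 (≈-18.4822) theta=110333/110880 (≈0.9951)
After 7 (propagate distance d=16): x=-141989/55440 (≈-2.5611) theta=110333/110880 (≈0.9951)
After 8 (thin lens f=14): x=-141989/55440 (≈-2.5611) theta=1039/882 (≈1.1780)
Rounded to 4 decimal places: x = -2.5611, theta = 1.1780

Answer: -2.5611 1.1780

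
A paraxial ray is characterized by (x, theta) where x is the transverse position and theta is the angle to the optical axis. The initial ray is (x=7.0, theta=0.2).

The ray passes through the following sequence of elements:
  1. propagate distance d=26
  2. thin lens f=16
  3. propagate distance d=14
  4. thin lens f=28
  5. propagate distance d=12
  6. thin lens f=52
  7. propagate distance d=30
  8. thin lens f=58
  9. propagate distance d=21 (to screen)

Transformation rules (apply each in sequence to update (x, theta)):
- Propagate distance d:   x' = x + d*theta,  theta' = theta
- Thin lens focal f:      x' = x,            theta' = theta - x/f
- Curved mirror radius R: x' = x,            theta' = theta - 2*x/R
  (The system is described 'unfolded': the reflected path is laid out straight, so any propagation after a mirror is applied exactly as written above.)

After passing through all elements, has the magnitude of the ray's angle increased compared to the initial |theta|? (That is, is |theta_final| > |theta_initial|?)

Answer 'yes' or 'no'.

Answer: yes

Derivation:
Initial: x=7.0000 theta=0.2000
After 1 (propagate distance d=26): x=12.2000 theta=0.2000
After 2 (thin lens f=16): x=12.2000 theta=-0.5625
After 3 (propagate distance d=14): x=4.3250 theta=-0.5625
After 4 (thin lens f=28): x=4.3250 theta=-803/1120 (≈-0.7170)
After 5 (propagate distance d=12): x=-599/140 (≈-4.2786) theta=-803/1120 (≈-0.7170)
After 6 (thin lens f=52): x=-599/140 (≈-4.2786) theta=-9241/14560 (≈-0.6347)
After 7 (propagate distance d=30): x=-169763/7280 (≈-23.3191) theta=-9241/14560 (≈-0.6347)
After 8 (thin lens f=58): x=-169763/7280 (≈-23.3191) theta=-49113/211120 (≈-0.2326)
After 9 (propagate distance d=21 (to screen)): x=-297725/10556 (≈-28.2043) theta=-49113/211120 (≈-0.2326)
|theta_initial|=0.2000 |theta_final|=49113/211120 (≈0.2326) -> increased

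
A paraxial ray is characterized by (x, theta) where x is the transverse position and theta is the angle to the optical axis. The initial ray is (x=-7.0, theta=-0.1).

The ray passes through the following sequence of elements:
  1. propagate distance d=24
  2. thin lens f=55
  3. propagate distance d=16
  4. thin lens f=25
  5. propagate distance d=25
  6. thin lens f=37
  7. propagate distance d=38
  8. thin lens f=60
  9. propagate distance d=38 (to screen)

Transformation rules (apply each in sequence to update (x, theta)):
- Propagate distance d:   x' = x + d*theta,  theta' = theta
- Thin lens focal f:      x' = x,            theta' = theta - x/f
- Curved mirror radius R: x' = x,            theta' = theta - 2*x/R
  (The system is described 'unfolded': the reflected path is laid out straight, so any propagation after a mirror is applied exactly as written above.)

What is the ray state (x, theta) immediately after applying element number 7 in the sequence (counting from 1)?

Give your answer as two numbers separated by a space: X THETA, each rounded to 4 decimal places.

Answer: 15.2101 0.3536

Derivation:
Initial: x=-7.0000 theta=-0.1000
After 1 (propagate distance d=24): x=-9.4000 theta=-0.1000
After 2 (thin lens f=55): x=-9.4000 theta=39/550 (≈0.0709)
After 3 (propagate distance d=16): x=-2273/275 (≈-8.2655) theta=39/550 (≈0.0709)
After 4 (thin lens f=25): x=-2273/275 (≈-8.2655) theta=5521/13750 (≈0.4015)
After 5 (propagate distance d=25): x=39/22 (≈1.7727) theta=5521/13750 (≈0.4015)
After 6 (thin lens f=37): x=39/22 (≈1.7727) theta=89951/254375 (≈0.3536)
After 7 (propagate distance d=38): x=7738151/508750 (≈15.2101) theta=89951/254375 (≈0.3536)
Rounded to 4 decimal places: x = 15.2101, theta = 0.3536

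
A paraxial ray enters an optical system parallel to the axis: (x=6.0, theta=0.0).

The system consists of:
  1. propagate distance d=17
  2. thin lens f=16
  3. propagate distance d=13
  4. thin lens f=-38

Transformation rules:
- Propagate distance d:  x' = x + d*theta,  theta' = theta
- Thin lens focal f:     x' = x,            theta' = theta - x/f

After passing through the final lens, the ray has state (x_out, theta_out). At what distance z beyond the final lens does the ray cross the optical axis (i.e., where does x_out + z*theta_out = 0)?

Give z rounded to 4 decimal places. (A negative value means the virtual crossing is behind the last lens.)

Answer: 3.2571

Derivation:
Initial: x=6.0000 theta=0.0000
After 1 (propagate distance d=17): x=6.0000 theta=0.0000
After 2 (thin lens f=16): x=6.0000 theta=-0.3750
After 3 (propagate distance d=13): x=1.1250 theta=-0.3750
After 4 (thin lens f=-38): x=1.1250 theta=-105/304 (≈-0.3454)
z_focus = -x_out/theta_out = -(1.1250)/(-105/304) = 114/35 ≈ 3.2571
Rounded to 4 decimal places: z = 3.2571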